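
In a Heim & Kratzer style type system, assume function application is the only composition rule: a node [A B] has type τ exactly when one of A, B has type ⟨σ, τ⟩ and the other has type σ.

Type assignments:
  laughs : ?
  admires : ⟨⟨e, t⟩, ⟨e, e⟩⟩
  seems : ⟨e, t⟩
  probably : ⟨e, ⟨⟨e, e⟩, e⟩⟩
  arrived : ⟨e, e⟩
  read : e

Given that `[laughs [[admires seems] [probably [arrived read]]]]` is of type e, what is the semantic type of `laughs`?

⟨e, e⟩

[laughs [[admires seems] [probably [arrived read]]]] is required to be e. [[admires seems] [probably [arrived read]]] : e cannot yield e as functor, so laughs : ⟨e, e⟩.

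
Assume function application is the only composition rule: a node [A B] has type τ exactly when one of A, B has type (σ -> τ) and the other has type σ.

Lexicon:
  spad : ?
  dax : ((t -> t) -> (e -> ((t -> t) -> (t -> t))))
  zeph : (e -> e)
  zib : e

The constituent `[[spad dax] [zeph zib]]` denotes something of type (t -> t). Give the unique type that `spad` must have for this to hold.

[[spad dax] [zeph zib]] is required to be (t -> t). [zeph zib] : e cannot yield (t -> t) as functor, so [spad dax] : (e -> (t -> t)).
[spad dax] is required to be (e -> (t -> t)). dax : ((t -> t) -> (e -> ((t -> t) -> (t -> t)))) cannot yield (e -> (t -> t)) as functor, so spad : (((t -> t) -> (e -> ((t -> t) -> (t -> t)))) -> (e -> (t -> t))).

(((t -> t) -> (e -> ((t -> t) -> (t -> t)))) -> (e -> (t -> t)))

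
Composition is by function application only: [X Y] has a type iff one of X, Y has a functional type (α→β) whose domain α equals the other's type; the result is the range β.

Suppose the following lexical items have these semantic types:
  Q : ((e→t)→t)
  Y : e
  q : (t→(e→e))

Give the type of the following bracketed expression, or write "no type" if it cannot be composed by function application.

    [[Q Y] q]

no type

[Q Y]: ((e→t)→t) with e — neither is a function whose domain matches the other; composition fails here.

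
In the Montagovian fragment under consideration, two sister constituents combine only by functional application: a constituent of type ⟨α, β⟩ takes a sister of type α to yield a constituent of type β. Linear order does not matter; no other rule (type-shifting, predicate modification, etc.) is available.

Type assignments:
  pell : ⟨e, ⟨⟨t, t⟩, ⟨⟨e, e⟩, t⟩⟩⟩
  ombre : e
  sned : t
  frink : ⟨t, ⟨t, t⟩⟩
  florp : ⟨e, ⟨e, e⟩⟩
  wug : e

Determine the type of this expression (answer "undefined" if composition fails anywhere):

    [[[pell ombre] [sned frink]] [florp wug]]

t

[pell ombre]: ⟨e, ⟨⟨t, t⟩, ⟨⟨e, e⟩, t⟩⟩⟩ applied to e yields ⟨⟨t, t⟩, ⟨⟨e, e⟩, t⟩⟩.
[sned frink]: ⟨t, ⟨t, t⟩⟩ applied to t yields ⟨t, t⟩.
[[pell ombre] [sned frink]]: ⟨⟨t, t⟩, ⟨⟨e, e⟩, t⟩⟩ applied to ⟨t, t⟩ yields ⟨⟨e, e⟩, t⟩.
[florp wug]: ⟨e, ⟨e, e⟩⟩ applied to e yields ⟨e, e⟩.
[[[pell ombre] [sned frink]] [florp wug]]: ⟨⟨e, e⟩, t⟩ applied to ⟨e, e⟩ yields t.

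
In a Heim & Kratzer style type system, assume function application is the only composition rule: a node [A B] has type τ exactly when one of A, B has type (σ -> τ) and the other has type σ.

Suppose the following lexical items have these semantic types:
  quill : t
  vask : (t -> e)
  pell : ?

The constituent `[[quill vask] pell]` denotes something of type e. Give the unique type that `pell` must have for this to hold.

(e -> e)

For [[quill vask] pell] to have type e with [quill vask] of type e, pell must be the function: pell : (e -> e).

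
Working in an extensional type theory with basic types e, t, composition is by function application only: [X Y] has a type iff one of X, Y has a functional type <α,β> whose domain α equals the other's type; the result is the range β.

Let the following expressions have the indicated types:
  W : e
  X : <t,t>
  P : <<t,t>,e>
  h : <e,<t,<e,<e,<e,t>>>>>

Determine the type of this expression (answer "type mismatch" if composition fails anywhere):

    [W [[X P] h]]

[X P]: P is <<t,t>,e>, X is <t,t>; result e.
[[X P] h]: h is <e,<t,<e,<e,<e,t>>>>>, [X P] is e; result <t,<e,<e,<e,t>>>>.
[W [[X P] h]]: e with <t,<e,<e,<e,t>>>> — neither is a function whose domain matches the other; composition fails here.

type mismatch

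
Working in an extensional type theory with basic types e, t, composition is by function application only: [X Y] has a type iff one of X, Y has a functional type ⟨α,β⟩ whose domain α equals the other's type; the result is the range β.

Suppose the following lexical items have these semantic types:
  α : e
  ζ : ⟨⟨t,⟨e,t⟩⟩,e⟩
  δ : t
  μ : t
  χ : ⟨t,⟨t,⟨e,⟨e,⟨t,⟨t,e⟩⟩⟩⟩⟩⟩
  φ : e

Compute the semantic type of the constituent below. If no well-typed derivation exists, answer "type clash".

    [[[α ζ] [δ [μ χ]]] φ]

type clash

[α ζ]: e with ⟨⟨t,⟨e,t⟩⟩,e⟩ — neither is a function whose domain matches the other; composition fails here.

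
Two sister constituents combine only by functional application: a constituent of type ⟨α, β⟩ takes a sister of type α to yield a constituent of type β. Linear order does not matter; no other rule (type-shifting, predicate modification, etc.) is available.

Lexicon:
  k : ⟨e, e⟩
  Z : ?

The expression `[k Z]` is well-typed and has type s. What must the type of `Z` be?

At [k Z] (required: s): k is ⟨e, e⟩, which is not a function with range s; hence Z is the functor — type ⟨⟨e, e⟩, s⟩.

⟨⟨e, e⟩, s⟩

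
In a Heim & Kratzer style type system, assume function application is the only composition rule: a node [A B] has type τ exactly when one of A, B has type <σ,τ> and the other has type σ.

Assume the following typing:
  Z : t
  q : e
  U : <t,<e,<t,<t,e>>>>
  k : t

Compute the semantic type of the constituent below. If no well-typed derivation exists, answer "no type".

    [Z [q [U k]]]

At [U k], U : <t,<e,<t,<t,e>>>> takes k : t, giving <e,<t,<t,e>>>.
At [q [U k]], [U k] : <e,<t,<t,e>>> takes q : e, giving <t,<t,e>>.
At [Z [q [U k]]], [q [U k]] : <t,<t,e>> takes Z : t, giving <t,e>.

<t,e>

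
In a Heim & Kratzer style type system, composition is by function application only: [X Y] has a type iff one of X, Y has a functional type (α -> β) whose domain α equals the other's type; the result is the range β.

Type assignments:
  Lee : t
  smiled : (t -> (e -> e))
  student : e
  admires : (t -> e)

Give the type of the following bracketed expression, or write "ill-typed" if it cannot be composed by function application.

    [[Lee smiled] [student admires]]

[Lee smiled]: (t -> (e -> e)) applied to t yields (e -> e).
At [student admires]: neither e nor (t -> e) can take the other as argument; the node is ill-typed.

ill-typed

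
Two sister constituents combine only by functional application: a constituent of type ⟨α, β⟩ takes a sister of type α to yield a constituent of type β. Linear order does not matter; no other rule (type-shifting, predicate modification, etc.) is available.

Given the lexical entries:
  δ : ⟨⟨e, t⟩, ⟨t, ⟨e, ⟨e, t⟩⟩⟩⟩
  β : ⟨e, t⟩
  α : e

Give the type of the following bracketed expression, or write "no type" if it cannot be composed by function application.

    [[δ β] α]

At [δ β], δ : ⟨⟨e, t⟩, ⟨t, ⟨e, ⟨e, t⟩⟩⟩⟩ takes β : ⟨e, t⟩, giving ⟨t, ⟨e, ⟨e, t⟩⟩⟩.
[[δ β] α]: ⟨t, ⟨e, ⟨e, t⟩⟩⟩ with e — neither is a function whose domain matches the other; composition fails here.

no type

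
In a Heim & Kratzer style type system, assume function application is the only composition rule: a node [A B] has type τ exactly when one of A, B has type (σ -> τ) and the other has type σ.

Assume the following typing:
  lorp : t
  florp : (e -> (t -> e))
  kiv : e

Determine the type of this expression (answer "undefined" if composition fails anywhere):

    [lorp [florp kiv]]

e

[florp kiv]: (e -> (t -> e)) applied to e yields (t -> e).
[lorp [florp kiv]]: (t -> e) applied to t yields e.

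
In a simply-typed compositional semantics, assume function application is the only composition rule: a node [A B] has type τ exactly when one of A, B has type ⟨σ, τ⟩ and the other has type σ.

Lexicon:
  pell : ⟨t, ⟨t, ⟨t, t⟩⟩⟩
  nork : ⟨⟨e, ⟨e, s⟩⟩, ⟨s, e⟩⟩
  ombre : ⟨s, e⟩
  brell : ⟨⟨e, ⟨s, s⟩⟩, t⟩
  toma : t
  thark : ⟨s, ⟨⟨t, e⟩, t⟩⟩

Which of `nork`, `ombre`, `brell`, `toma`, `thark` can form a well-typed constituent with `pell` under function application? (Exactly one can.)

toma

nork : ⟨⟨e, ⟨e, s⟩⟩, ⟨s, e⟩⟩ — no; pell wants t, and nork wants ⟨e, ⟨e, s⟩⟩.
ombre : ⟨s, e⟩ — no; pell wants t, and ombre wants s.
brell : ⟨⟨e, ⟨s, s⟩⟩, t⟩ — no; pell wants t, and brell wants ⟨e, ⟨s, s⟩⟩.
toma — combines: pell : ⟨t, ⟨t, ⟨t, t⟩⟩⟩ takes toma : t as argument, giving ⟨t, ⟨t, t⟩⟩.
thark : ⟨s, ⟨⟨t, e⟩, t⟩⟩ — no; pell wants t, and thark wants s.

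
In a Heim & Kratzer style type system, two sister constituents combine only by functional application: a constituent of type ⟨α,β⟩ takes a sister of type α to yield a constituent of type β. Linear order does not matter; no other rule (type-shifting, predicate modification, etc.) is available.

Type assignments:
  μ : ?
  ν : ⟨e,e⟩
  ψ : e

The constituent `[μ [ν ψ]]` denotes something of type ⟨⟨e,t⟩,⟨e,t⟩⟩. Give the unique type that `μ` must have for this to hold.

⟨e,⟨⟨e,t⟩,⟨e,t⟩⟩⟩

[μ [ν ψ]] must have type ⟨⟨e,t⟩,⟨e,t⟩⟩. The sister [ν ψ] has type e; that is not a function onto ⟨⟨e,t⟩,⟨e,t⟩⟩, so μ must be the functor, of type ⟨e,⟨⟨e,t⟩,⟨e,t⟩⟩⟩.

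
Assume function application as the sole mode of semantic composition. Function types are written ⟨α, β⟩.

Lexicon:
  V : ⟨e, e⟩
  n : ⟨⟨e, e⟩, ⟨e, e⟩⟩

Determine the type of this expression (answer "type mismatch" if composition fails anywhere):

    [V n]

⟨e, e⟩

[V n]: ⟨⟨e, e⟩, ⟨e, e⟩⟩ applied to ⟨e, e⟩ yields ⟨e, e⟩.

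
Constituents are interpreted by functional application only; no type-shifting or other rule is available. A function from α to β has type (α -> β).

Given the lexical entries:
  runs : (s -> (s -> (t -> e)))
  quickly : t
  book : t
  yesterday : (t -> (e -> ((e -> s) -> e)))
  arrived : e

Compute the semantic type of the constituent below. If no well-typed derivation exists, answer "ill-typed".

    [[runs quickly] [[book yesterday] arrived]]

[runs quickly]: (s -> (s -> (t -> e))) with t — neither is a function whose domain matches the other; composition fails here.

ill-typed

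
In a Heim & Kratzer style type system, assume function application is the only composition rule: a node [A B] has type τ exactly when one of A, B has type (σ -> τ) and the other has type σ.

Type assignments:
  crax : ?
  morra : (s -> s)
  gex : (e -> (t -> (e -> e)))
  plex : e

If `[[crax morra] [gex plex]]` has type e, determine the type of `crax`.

[[crax morra] [gex plex]] must have type e. The sister [gex plex] has type (t -> (e -> e)); that is not a function onto e, so [crax morra] must be the functor, of type ((t -> (e -> e)) -> e).
[crax morra] must have type ((t -> (e -> e)) -> e). The sister morra has type (s -> s); that is not a function onto ((t -> (e -> e)) -> e), so crax must be the functor, of type ((s -> s) -> ((t -> (e -> e)) -> e)).

((s -> s) -> ((t -> (e -> e)) -> e))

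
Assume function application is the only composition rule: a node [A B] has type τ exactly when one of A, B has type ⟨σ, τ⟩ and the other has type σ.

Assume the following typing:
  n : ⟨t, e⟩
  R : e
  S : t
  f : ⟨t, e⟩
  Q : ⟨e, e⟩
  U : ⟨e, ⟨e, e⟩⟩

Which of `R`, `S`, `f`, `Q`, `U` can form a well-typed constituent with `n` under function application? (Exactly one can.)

R : e — no; n wants t, and R wants nothing (atomic).
S — combines: n : ⟨t, e⟩ takes S : t as argument, giving e.
f : ⟨t, e⟩ — no; n wants t, and f wants t.
Q : ⟨e, e⟩ — no; n wants t, and Q wants e.
U : ⟨e, ⟨e, e⟩⟩ — no; n wants t, and U wants e.

S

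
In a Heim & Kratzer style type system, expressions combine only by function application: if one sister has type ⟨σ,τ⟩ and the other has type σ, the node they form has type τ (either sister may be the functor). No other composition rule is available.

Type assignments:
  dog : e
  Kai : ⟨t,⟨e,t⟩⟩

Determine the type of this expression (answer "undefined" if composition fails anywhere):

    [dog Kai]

[dog Kai]: e with ⟨t,⟨e,t⟩⟩ — neither is a function whose domain matches the other; composition fails here.

undefined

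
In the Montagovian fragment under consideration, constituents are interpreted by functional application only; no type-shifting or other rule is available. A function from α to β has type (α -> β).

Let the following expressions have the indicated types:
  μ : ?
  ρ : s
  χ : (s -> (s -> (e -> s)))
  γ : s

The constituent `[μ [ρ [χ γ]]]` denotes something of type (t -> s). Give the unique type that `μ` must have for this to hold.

[μ [ρ [χ γ]]] is required to be (t -> s). [ρ [χ γ]] : (e -> s) cannot yield (t -> s) as functor, so μ : ((e -> s) -> (t -> s)).

((e -> s) -> (t -> s))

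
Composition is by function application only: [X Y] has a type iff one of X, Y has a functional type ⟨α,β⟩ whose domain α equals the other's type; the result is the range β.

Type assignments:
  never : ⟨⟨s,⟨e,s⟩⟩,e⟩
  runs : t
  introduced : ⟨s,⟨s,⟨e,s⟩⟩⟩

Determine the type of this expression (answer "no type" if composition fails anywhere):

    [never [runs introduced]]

[runs introduced]: t with ⟨s,⟨s,⟨e,s⟩⟩⟩ — neither is a function whose domain matches the other; composition fails here.

no type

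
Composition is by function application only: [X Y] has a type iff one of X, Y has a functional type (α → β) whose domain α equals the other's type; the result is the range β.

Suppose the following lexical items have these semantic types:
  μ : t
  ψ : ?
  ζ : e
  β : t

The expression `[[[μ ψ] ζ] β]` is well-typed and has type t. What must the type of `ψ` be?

(t → (e → (t → t)))

At [[[μ ψ] ζ] β] (required: t): β is t, which is not a function with range t; hence [[μ ψ] ζ] is the functor — type (t → t).
At [[μ ψ] ζ] (required: (t → t)): ζ is e, which is not a function with range (t → t); hence [μ ψ] is the functor — type (e → (t → t)).
At [μ ψ] (required: (e → (t → t))): μ is t, which is not a function with range (e → (t → t)); hence ψ is the functor — type (t → (e → (t → t))).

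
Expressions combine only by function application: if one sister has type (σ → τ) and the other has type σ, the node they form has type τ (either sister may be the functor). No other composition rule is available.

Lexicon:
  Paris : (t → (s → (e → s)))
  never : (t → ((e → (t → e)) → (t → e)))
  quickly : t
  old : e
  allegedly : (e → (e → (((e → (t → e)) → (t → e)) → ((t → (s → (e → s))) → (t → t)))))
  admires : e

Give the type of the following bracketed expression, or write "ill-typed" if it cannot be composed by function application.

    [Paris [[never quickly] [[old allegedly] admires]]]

[never quickly]: (t → ((e → (t → e)) → (t → e))) applied to t yields ((e → (t → e)) → (t → e)).
[old allegedly]: (e → (e → (((e → (t → e)) → (t → e)) → ((t → (s → (e → s))) → (t → t))))) applied to e yields (e → (((e → (t → e)) → (t → e)) → ((t → (s → (e → s))) → (t → t)))).
[[old allegedly] admires]: (e → (((e → (t → e)) → (t → e)) → ((t → (s → (e → s))) → (t → t)))) applied to e yields (((e → (t → e)) → (t → e)) → ((t → (s → (e → s))) → (t → t))).
[[never quickly] [[old allegedly] admires]]: (((e → (t → e)) → (t → e)) → ((t → (s → (e → s))) → (t → t))) applied to ((e → (t → e)) → (t → e)) yields ((t → (s → (e → s))) → (t → t)).
[Paris [[never quickly] [[old allegedly] admires]]]: ((t → (s → (e → s))) → (t → t)) applied to (t → (s → (e → s))) yields (t → t).

(t → t)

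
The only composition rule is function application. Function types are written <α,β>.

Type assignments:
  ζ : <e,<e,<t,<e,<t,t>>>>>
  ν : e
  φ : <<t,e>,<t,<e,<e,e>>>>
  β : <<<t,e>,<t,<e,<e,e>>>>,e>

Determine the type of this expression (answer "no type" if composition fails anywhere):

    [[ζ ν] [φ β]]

[ζ ν]: <e,<e,<t,<e,<t,t>>>>> applied to e yields <e,<t,<e,<t,t>>>>.
[φ β]: <<<t,e>,<t,<e,<e,e>>>>,e> applied to <<t,e>,<t,<e,<e,e>>>> yields e.
[[ζ ν] [φ β]]: <e,<t,<e,<t,t>>>> applied to e yields <t,<e,<t,t>>>.

<t,<e,<t,t>>>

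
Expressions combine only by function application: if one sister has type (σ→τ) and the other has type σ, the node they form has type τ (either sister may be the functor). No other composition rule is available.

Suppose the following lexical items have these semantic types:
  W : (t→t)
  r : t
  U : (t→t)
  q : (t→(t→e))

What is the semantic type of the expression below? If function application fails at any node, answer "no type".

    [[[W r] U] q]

At [W r], W : (t→t) takes r : t, giving t.
At [[W r] U], U : (t→t) takes [W r] : t, giving t.
At [[[W r] U] q], q : (t→(t→e)) takes [[W r] U] : t, giving (t→e).

(t→e)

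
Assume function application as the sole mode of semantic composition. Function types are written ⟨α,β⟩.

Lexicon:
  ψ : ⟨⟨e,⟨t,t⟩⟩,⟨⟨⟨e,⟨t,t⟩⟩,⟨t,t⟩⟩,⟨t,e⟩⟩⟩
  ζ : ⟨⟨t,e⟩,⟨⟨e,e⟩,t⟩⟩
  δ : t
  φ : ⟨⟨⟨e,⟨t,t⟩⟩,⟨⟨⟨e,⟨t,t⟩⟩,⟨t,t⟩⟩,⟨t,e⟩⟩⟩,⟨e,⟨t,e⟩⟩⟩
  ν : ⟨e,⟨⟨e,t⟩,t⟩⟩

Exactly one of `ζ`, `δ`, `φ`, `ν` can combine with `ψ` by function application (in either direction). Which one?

φ

ζ : ⟨⟨t,e⟩,⟨⟨e,e⟩,t⟩⟩ — neither side's domain matches the other.
δ : t — neither side's domain matches the other.
φ — combines: φ : ⟨⟨⟨e,⟨t,t⟩⟩,⟨⟨⟨e,⟨t,t⟩⟩,⟨t,t⟩⟩,⟨t,e⟩⟩⟩,⟨e,⟨t,e⟩⟩⟩ takes ψ : ⟨⟨e,⟨t,t⟩⟩,⟨⟨⟨e,⟨t,t⟩⟩,⟨t,t⟩⟩,⟨t,e⟩⟩⟩ as argument, giving ⟨e,⟨t,e⟩⟩.
ν : ⟨e,⟨⟨e,t⟩,t⟩⟩ — neither side's domain matches the other.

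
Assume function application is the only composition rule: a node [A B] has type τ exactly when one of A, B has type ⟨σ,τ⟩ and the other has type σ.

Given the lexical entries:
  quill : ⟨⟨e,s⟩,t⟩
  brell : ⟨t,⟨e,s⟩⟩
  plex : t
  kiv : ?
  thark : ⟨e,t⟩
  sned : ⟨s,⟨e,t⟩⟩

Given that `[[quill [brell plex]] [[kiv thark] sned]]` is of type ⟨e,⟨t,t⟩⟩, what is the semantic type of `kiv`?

⟨⟨e,t⟩,⟨⟨s,⟨e,t⟩⟩,⟨t,⟨e,⟨t,t⟩⟩⟩⟩⟩

At [[quill [brell plex]] [[kiv thark] sned]] (required: ⟨e,⟨t,t⟩⟩): [quill [brell plex]] is t, which is not a function with range ⟨e,⟨t,t⟩⟩; hence [[kiv thark] sned] is the functor — type ⟨t,⟨e,⟨t,t⟩⟩⟩.
At [[kiv thark] sned] (required: ⟨t,⟨e,⟨t,t⟩⟩⟩): sned is ⟨s,⟨e,t⟩⟩, which is not a function with range ⟨t,⟨e,⟨t,t⟩⟩⟩; hence [kiv thark] is the functor — type ⟨⟨s,⟨e,t⟩⟩,⟨t,⟨e,⟨t,t⟩⟩⟩⟩.
At [kiv thark] (required: ⟨⟨s,⟨e,t⟩⟩,⟨t,⟨e,⟨t,t⟩⟩⟩⟩): thark is ⟨e,t⟩, which is not a function with range ⟨⟨s,⟨e,t⟩⟩,⟨t,⟨e,⟨t,t⟩⟩⟩⟩; hence kiv is the functor — type ⟨⟨e,t⟩,⟨⟨s,⟨e,t⟩⟩,⟨t,⟨e,⟨t,t⟩⟩⟩⟩⟩.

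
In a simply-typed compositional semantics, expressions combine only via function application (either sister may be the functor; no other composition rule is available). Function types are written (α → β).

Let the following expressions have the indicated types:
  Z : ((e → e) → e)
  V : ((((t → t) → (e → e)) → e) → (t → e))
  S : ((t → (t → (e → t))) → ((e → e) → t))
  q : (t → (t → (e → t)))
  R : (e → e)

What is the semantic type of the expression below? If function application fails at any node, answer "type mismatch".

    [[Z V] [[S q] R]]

[Z V]: ((e → e) → e) with ((((t → t) → (e → e)) → e) → (t → e)) — neither is a function whose domain matches the other; composition fails here.

type mismatch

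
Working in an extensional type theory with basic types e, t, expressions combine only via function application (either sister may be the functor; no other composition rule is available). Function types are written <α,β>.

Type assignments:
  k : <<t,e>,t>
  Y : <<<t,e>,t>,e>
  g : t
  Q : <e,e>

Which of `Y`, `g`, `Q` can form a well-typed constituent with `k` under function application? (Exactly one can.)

Y

Y — combines: Y : <<<t,e>,t>,e> takes k : <<t,e>,t> as argument, giving e.
g : t — no; k wants <t,e>, and g wants nothing (atomic).
Q : <e,e> — no; k wants <t,e>, and Q wants e.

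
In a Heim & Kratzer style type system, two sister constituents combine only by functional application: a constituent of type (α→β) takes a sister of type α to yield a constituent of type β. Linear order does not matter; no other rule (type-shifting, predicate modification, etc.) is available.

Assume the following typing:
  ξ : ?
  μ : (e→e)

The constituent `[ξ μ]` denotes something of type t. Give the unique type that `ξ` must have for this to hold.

((e→e)→t)

[ξ μ] is required to be t. μ : (e→e) cannot yield t as functor, so ξ : ((e→e)→t).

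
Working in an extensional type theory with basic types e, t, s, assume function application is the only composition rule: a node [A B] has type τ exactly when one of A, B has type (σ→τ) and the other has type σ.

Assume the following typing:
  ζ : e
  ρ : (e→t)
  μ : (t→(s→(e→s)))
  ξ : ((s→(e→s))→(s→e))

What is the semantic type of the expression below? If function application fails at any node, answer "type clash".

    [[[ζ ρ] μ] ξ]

(s→e)

[ζ ρ]: functor ρ : (e→t), argument ζ : e; result t.
[[ζ ρ] μ]: functor μ : (t→(s→(e→s))), argument [ζ ρ] : t; result (s→(e→s)).
[[[ζ ρ] μ] ξ]: functor ξ : ((s→(e→s))→(s→e)), argument [[ζ ρ] μ] : (s→(e→s)); result (s→e).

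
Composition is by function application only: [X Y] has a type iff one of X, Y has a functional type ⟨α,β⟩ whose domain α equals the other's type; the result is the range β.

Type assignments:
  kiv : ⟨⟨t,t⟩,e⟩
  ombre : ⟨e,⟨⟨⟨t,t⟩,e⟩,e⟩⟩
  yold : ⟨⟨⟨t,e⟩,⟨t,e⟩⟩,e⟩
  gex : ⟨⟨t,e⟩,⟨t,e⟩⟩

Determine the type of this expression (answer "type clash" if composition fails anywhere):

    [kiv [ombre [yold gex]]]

e

[yold gex]: yold is ⟨⟨⟨t,e⟩,⟨t,e⟩⟩,e⟩, gex is ⟨⟨t,e⟩,⟨t,e⟩⟩; result e.
[ombre [yold gex]]: ombre is ⟨e,⟨⟨⟨t,t⟩,e⟩,e⟩⟩, [yold gex] is e; result ⟨⟨⟨t,t⟩,e⟩,e⟩.
[kiv [ombre [yold gex]]]: [ombre [yold gex]] is ⟨⟨⟨t,t⟩,e⟩,e⟩, kiv is ⟨⟨t,t⟩,e⟩; result e.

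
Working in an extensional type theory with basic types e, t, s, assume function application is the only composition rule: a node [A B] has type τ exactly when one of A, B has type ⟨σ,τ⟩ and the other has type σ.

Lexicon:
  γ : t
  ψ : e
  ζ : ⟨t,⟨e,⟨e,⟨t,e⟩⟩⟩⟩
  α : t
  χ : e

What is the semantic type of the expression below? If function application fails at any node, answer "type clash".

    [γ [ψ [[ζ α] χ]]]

e

[ζ α]: ⟨t,⟨e,⟨e,⟨t,e⟩⟩⟩⟩ applied to t yields ⟨e,⟨e,⟨t,e⟩⟩⟩.
[[ζ α] χ]: ⟨e,⟨e,⟨t,e⟩⟩⟩ applied to e yields ⟨e,⟨t,e⟩⟩.
[ψ [[ζ α] χ]]: ⟨e,⟨t,e⟩⟩ applied to e yields ⟨t,e⟩.
[γ [ψ [[ζ α] χ]]]: ⟨t,e⟩ applied to t yields e.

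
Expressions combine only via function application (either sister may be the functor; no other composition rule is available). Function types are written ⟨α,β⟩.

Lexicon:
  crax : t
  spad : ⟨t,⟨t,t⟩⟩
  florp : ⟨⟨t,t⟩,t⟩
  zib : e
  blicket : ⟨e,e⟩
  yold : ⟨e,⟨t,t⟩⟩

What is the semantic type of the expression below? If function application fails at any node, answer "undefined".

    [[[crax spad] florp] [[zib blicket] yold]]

t

At [crax spad], spad : ⟨t,⟨t,t⟩⟩ takes crax : t, giving ⟨t,t⟩.
At [[crax spad] florp], florp : ⟨⟨t,t⟩,t⟩ takes [crax spad] : ⟨t,t⟩, giving t.
At [zib blicket], blicket : ⟨e,e⟩ takes zib : e, giving e.
At [[zib blicket] yold], yold : ⟨e,⟨t,t⟩⟩ takes [zib blicket] : e, giving ⟨t,t⟩.
At [[[crax spad] florp] [[zib blicket] yold]], [[zib blicket] yold] : ⟨t,t⟩ takes [[crax spad] florp] : t, giving t.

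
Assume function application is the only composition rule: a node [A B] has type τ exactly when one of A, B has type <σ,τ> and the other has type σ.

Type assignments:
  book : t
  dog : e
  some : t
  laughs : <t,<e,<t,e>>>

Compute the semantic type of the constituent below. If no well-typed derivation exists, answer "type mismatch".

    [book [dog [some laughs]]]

e

[some laughs]: functor laughs : <t,<e,<t,e>>>, argument some : t; result <e,<t,e>>.
[dog [some laughs]]: functor [some laughs] : <e,<t,e>>, argument dog : e; result <t,e>.
[book [dog [some laughs]]]: functor [dog [some laughs]] : <t,e>, argument book : t; result e.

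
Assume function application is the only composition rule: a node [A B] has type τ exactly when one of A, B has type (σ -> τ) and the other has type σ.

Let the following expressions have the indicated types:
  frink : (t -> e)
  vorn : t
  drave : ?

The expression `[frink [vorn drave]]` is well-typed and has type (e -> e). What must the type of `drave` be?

(t -> ((t -> e) -> (e -> e)))

[frink [vorn drave]] is required to be (e -> e). frink : (t -> e) cannot yield (e -> e) as functor, so [vorn drave] : ((t -> e) -> (e -> e)).
[vorn drave] is required to be ((t -> e) -> (e -> e)). vorn : t cannot yield ((t -> e) -> (e -> e)) as functor, so drave : (t -> ((t -> e) -> (e -> e))).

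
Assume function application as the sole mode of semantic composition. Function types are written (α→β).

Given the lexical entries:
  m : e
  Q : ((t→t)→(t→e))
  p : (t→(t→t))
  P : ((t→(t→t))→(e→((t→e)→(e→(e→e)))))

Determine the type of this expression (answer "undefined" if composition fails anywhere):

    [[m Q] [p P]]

undefined

At [m Q]: neither e nor ((t→t)→(t→e)) can take the other as argument; the node is ill-typed.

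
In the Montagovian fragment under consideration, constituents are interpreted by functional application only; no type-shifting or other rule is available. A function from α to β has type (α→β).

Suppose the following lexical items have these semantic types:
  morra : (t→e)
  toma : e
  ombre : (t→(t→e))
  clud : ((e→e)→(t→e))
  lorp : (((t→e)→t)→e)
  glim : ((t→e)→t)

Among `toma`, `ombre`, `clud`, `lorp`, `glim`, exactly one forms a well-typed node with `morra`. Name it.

glim

toma : e — neither side's domain matches the other.
ombre : (t→(t→e)) — neither side's domain matches the other.
clud : ((e→e)→(t→e)) — neither side's domain matches the other.
lorp : (((t→e)→t)→e) — neither side's domain matches the other.
glim — combines: glim : ((t→e)→t) takes morra : (t→e) as argument, giving t.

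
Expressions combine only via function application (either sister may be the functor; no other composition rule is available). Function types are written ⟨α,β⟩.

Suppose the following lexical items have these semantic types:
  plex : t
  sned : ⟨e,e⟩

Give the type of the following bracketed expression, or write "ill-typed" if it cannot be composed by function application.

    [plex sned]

[plex sned]: t and ⟨e,e⟩ cannot combine by function application — type clash.

ill-typed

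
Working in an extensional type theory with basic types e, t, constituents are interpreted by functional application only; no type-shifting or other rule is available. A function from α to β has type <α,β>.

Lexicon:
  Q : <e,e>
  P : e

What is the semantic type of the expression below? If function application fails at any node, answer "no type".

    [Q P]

e

At [Q P], Q : <e,e> takes P : e, giving e.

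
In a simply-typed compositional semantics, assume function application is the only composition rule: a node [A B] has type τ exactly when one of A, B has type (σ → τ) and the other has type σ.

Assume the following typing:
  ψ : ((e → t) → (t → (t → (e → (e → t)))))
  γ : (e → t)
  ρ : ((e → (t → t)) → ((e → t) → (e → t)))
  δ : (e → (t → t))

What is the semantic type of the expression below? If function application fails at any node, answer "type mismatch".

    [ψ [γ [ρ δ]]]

[ρ δ]: functor ρ : ((e → (t → t)) → ((e → t) → (e → t))), argument δ : (e → (t → t)); result ((e → t) → (e → t)).
[γ [ρ δ]]: functor [ρ δ] : ((e → t) → (e → t)), argument γ : (e → t); result (e → t).
[ψ [γ [ρ δ]]]: functor ψ : ((e → t) → (t → (t → (e → (e → t))))), argument [γ [ρ δ]] : (e → t); result (t → (t → (e → (e → t)))).

(t → (t → (e → (e → t))))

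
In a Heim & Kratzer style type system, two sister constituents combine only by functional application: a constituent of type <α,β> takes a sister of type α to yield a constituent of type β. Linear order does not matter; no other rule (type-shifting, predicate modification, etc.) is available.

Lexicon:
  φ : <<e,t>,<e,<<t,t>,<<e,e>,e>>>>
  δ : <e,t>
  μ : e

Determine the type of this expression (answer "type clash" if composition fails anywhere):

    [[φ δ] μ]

<<t,t>,<<e,e>,e>>

At [φ δ], φ : <<e,t>,<e,<<t,t>,<<e,e>,e>>>> takes δ : <e,t>, giving <e,<<t,t>,<<e,e>,e>>>.
At [[φ δ] μ], [φ δ] : <e,<<t,t>,<<e,e>,e>>> takes μ : e, giving <<t,t>,<<e,e>,e>>.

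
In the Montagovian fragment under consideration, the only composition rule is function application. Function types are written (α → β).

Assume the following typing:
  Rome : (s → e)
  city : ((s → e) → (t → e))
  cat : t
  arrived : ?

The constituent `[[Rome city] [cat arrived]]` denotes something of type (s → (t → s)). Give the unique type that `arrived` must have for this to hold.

(t → ((t → e) → (s → (t → s))))

For [[Rome city] [cat arrived]] to have type (s → (t → s)) with [Rome city] of type (t → e), [cat arrived] must be the function: [cat arrived] : ((t → e) → (s → (t → s))).
For [cat arrived] to have type ((t → e) → (s → (t → s))) with cat of type t, arrived must be the function: arrived : (t → ((t → e) → (s → (t → s)))).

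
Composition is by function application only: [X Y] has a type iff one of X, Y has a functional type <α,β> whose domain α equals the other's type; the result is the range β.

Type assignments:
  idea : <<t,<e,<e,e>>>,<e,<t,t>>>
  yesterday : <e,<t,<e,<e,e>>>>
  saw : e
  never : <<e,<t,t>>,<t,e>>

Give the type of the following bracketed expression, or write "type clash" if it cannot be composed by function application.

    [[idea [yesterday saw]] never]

<t,e>

[yesterday saw]: functor yesterday : <e,<t,<e,<e,e>>>>, argument saw : e; result <t,<e,<e,e>>>.
[idea [yesterday saw]]: functor idea : <<t,<e,<e,e>>>,<e,<t,t>>>, argument [yesterday saw] : <t,<e,<e,e>>>; result <e,<t,t>>.
[[idea [yesterday saw]] never]: functor never : <<e,<t,t>>,<t,e>>, argument [idea [yesterday saw]] : <e,<t,t>>; result <t,e>.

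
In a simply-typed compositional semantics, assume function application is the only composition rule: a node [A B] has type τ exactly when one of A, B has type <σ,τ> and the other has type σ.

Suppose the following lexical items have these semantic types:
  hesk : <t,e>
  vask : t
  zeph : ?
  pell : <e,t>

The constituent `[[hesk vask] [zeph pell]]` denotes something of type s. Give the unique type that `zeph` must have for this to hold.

For [[hesk vask] [zeph pell]] to have type s with [hesk vask] of type e, [zeph pell] must be the function: [zeph pell] : <e,s>.
For [zeph pell] to have type <e,s> with pell of type <e,t>, zeph must be the function: zeph : <<e,t>,<e,s>>.

<<e,t>,<e,s>>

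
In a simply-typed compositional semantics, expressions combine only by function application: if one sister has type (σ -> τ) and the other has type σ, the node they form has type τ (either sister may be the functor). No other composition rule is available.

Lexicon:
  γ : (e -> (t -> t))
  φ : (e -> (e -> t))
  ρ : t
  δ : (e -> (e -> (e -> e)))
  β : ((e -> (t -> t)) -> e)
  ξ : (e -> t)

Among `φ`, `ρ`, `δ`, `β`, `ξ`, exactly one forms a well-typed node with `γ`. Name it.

φ : (e -> (e -> t)) — γ needs e; φ needs e; neither fits.
ρ : t — γ needs e; ρ needs nothing (atomic); neither fits.
δ : (e -> (e -> (e -> e))) — γ needs e; δ needs e; neither fits.
β — combines: β : ((e -> (t -> t)) -> e) takes γ : (e -> (t -> t)) as argument, giving e.
ξ : (e -> t) — γ needs e; ξ needs e; neither fits.

β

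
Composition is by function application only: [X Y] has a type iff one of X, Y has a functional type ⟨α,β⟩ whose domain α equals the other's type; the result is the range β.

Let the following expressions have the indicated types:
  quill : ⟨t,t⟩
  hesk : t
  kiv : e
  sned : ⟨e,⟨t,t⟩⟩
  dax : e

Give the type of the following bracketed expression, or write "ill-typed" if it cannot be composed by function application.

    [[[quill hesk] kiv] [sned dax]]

[quill hesk]: quill is ⟨t,t⟩, hesk is t; result t.
[[quill hesk] kiv]: t with e — neither is a function whose domain matches the other; composition fails here.

ill-typed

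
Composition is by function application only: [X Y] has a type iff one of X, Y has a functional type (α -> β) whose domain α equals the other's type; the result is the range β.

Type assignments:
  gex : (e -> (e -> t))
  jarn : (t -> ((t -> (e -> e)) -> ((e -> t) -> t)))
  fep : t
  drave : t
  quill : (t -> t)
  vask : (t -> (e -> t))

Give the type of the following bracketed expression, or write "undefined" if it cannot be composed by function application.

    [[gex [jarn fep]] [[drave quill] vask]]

undefined

[jarn fep]: jarn is (t -> ((t -> (e -> e)) -> ((e -> t) -> t))), fep is t; result ((t -> (e -> e)) -> ((e -> t) -> t)).
[gex [jarn fep]]: (e -> (e -> t)) with ((t -> (e -> e)) -> ((e -> t) -> t)) — neither is a function whose domain matches the other; composition fails here.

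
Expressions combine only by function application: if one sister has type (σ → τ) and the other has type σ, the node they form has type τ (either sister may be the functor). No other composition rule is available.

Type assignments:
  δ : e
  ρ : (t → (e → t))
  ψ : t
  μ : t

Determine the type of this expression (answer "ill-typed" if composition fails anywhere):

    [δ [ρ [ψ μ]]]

At [ψ μ]: neither t nor t can take the other as argument; the node is ill-typed.

ill-typed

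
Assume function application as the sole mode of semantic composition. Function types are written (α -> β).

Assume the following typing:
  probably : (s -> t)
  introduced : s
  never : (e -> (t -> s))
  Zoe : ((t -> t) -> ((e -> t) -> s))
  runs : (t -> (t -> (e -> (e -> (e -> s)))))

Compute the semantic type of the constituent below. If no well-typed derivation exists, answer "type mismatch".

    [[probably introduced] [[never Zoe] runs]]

[probably introduced]: functor probably : (s -> t), argument introduced : s; result t.
[never Zoe]: (e -> (t -> s)) with ((t -> t) -> ((e -> t) -> s)) — neither is a function whose domain matches the other; composition fails here.

type mismatch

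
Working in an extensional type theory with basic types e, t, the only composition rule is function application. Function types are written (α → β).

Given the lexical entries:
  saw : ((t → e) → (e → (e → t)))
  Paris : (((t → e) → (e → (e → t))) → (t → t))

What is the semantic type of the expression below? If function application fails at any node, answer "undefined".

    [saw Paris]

At [saw Paris], Paris : (((t → e) → (e → (e → t))) → (t → t)) takes saw : ((t → e) → (e → (e → t))), giving (t → t).

(t → t)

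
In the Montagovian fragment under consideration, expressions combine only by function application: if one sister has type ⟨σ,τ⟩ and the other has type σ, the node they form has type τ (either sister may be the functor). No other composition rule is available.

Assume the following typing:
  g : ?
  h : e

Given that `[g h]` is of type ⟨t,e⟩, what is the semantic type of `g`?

⟨e,⟨t,e⟩⟩

At [g h] (required: ⟨t,e⟩): h is e, which is not a function with range ⟨t,e⟩; hence g is the functor — type ⟨e,⟨t,e⟩⟩.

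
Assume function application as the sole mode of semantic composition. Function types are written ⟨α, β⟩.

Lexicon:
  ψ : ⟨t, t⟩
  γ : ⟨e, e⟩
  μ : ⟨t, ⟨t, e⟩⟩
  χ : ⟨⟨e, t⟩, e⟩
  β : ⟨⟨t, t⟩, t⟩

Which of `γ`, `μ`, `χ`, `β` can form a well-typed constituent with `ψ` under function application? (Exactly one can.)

γ : ⟨e, e⟩ — ψ needs t; γ needs e; neither fits.
μ : ⟨t, ⟨t, e⟩⟩ — ψ needs t; μ needs t; neither fits.
χ : ⟨⟨e, t⟩, e⟩ — ψ needs t; χ needs ⟨e, t⟩; neither fits.
β — combines: β : ⟨⟨t, t⟩, t⟩ takes ψ : ⟨t, t⟩ as argument, giving t.

β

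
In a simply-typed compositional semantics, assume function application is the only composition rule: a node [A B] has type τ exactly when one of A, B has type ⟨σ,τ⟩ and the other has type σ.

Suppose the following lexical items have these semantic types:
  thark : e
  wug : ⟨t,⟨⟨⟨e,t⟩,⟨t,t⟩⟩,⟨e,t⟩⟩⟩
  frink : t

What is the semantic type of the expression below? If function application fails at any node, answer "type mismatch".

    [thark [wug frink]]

[wug frink]: ⟨t,⟨⟨⟨e,t⟩,⟨t,t⟩⟩,⟨e,t⟩⟩⟩ applied to t yields ⟨⟨⟨e,t⟩,⟨t,t⟩⟩,⟨e,t⟩⟩.
At [thark [wug frink]]: neither e nor ⟨⟨⟨e,t⟩,⟨t,t⟩⟩,⟨e,t⟩⟩ can take the other as argument; the node is ill-typed.

type mismatch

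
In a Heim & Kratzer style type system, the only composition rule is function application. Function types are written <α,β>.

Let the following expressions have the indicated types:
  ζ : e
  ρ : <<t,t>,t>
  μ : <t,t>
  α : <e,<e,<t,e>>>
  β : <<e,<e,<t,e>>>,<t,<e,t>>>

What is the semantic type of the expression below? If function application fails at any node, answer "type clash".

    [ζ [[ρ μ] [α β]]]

[ρ μ]: ρ is <<t,t>,t>, μ is <t,t>; result t.
[α β]: β is <<e,<e,<t,e>>>,<t,<e,t>>>, α is <e,<e,<t,e>>>; result <t,<e,t>>.
[[ρ μ] [α β]]: [α β] is <t,<e,t>>, [ρ μ] is t; result <e,t>.
[ζ [[ρ μ] [α β]]]: [[ρ μ] [α β]] is <e,t>, ζ is e; result t.

t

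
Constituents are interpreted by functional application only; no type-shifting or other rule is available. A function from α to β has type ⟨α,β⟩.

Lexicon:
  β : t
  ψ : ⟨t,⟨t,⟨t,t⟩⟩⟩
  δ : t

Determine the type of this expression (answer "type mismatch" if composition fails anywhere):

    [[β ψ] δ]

At [β ψ], ψ : ⟨t,⟨t,⟨t,t⟩⟩⟩ takes β : t, giving ⟨t,⟨t,t⟩⟩.
At [[β ψ] δ], [β ψ] : ⟨t,⟨t,t⟩⟩ takes δ : t, giving ⟨t,t⟩.

⟨t,t⟩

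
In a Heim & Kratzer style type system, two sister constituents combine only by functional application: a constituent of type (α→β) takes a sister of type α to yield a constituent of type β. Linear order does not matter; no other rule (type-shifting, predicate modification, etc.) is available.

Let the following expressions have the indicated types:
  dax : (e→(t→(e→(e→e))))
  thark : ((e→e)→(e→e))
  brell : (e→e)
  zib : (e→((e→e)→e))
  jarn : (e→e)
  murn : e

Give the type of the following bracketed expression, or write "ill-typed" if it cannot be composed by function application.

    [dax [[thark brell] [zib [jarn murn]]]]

(t→(e→(e→e)))

[thark brell]: ((e→e)→(e→e)) applied to (e→e) yields (e→e).
[jarn murn]: (e→e) applied to e yields e.
[zib [jarn murn]]: (e→((e→e)→e)) applied to e yields ((e→e)→e).
[[thark brell] [zib [jarn murn]]]: ((e→e)→e) applied to (e→e) yields e.
[dax [[thark brell] [zib [jarn murn]]]]: (e→(t→(e→(e→e)))) applied to e yields (t→(e→(e→e))).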